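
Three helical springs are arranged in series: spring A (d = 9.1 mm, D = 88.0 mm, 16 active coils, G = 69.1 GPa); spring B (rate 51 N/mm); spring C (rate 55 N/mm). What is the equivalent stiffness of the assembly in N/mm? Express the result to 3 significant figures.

4.51 N/mm

k_A = Gd⁴/(8D³N_a) = (69.1×10³)(9.1⁴)/(8·88.0³·16) = 5.4323 N/mm
Series: 1/k_eq = 1/5.4323 + 1/51 + 1/55 = 0.22187; k_eq = 4.5071 N/mm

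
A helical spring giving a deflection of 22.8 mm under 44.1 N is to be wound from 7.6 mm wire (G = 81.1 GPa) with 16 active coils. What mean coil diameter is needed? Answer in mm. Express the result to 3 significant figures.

Required rate k = F/δ = 44.1/22.8 = 1.9342 N/mm
D = (Gd⁴/(8N_a·k))^(1/3) = (81.1×10³·7.6⁴/(8·16·1.9342))^(1/3)
  = (1.09285e+06)^(1/3) = 103.0039 mm

103 mm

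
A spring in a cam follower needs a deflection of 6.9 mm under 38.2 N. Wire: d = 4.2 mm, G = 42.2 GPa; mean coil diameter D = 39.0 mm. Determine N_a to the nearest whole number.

Required rate k = F/δ = 38.2/6.9 = 5.5362 N/mm
N_a = Gd⁴/(8D³k) = (42.2×10³ × 4.2⁴)/(8 × 39.0³ × 5.5362)
    = 1.31314e+07 / 2.62723e+06 = 4.998 → 5 coils

5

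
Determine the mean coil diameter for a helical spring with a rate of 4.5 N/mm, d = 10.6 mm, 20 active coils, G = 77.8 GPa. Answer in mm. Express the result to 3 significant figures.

111 mm

D = (Gd⁴/(8N_a·k))^(1/3) = (77.8×10³·10.6⁴/(8·20·4.5))^(1/3)
  = (1.36418e+06)^(1/3) = 110.9065 mm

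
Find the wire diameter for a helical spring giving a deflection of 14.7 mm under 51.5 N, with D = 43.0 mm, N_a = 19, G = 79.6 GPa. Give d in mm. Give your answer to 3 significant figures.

4.80 mm

Required rate k = F/δ = 51.5/14.7 = 3.5034 N/mm
d = (8D³N_a·k / G)^(1/4) = (8·43.0³·19·3.5034 / (79.6×10³))^0.25
  = (531.89)^0.25 = 4.8024 mm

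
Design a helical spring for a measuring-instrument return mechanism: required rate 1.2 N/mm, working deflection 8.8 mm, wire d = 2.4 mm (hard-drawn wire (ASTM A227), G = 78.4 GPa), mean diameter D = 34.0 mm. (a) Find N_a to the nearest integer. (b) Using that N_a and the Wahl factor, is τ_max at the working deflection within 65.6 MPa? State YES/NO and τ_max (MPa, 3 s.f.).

(a) 7 coils; (b) NO, τ_max = 71.7 MPa

N_a = Gd⁴/(8D³k) = (78.4×10³)(2.4⁴)/(8·34.0³·1.2) = 6.894 → N_a = 7
Actual rate k = Gd⁴/(8D³·7) = 1.1818 N/mm
Working load F = kδ = 1.1818·8.8 = 10.4 N
C = 34.0/2.4 = 14.1667; K_W = (4C−1)/(4C−4)+0.615/C = 1.1004
τ_max = K_W·8FD/(πd³) = 1.1004·65.133 = 71.671 MPa
τ_max > 65.6 MPa → exceeds allowable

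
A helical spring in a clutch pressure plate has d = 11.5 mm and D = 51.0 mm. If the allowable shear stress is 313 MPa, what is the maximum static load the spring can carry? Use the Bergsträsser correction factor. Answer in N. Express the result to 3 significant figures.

2740 N

C = D/d = 51.0/11.5 = 4.4348
K_B = (4C+2)/(4C−3) = 19.739/14.739 = 1.3392
τ_max = K·8FD/(πd³) → F_max = τ_allow·πd³/(8DK)
F_max = 313·π·11.5³/(8·51.0·1.3392) = 1.4955e+06/546.41 = 2737 N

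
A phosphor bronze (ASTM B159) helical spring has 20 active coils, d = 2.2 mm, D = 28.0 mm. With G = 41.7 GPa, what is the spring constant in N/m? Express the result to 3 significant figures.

278 N/m

k = Gd⁴/(8D³N_a) = (41.7×10³ × 2.2⁴) / (8 × 28.0³ × 20)
  = 976848 / 3.51232e+06 = 0.27812 N/mm = 278.12 N/m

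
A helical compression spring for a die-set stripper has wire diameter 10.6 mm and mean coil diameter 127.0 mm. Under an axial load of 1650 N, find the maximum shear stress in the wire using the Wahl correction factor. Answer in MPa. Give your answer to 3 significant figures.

502 MPa

Spring index C = D/d = 127.0/10.6 = 11.9811
K_W = (4C−1)/(4C−4) + 0.615/C = 46.925/43.925 + 0.0513 = 1.1196
τ₀ = 8FD/(πd³) = 8·1650·127.0/(π·10.6³) = 1.6764e+06/3741.7 = 448.03 MPa
τ_max = K·τ₀ = 1.1196 × 448.03 = 501.63 MPa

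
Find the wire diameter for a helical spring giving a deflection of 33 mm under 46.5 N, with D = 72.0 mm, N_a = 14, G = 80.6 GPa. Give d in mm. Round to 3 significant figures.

5.20 mm

Required rate k = F/δ = 46.5/33 = 1.4091 N/mm
d = (8D³N_a·k / G)^(1/4) = (8·72.0³·14·1.4091 / (80.6×10³))^0.25
  = (730.84)^0.25 = 5.1994 mm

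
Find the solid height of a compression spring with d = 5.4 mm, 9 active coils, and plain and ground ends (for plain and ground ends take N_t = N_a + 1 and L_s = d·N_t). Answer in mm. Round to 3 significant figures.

plain and ground ends: N_t = N_a + 1 = 9 + 1 = 10
L_s = d·N_t = 5.4 × 10 = 54 mm

54.0 mm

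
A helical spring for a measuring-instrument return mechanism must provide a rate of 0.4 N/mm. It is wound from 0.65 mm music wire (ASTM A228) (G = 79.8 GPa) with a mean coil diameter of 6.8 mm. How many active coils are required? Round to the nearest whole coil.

N_a = Gd⁴/(8D³k) = (79.8×10³ × 0.65⁴)/(8 × 6.8³ × 0.4)
    = 14244.8 / 1006.18 = 14.16 → 14 coils

14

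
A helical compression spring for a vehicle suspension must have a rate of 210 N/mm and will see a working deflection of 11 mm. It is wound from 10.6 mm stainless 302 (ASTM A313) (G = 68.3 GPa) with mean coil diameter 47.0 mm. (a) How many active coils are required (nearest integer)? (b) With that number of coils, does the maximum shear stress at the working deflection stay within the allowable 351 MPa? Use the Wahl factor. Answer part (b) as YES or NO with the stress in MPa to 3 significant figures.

(a) 5 coils; (b) YES, τ_max = 311 MPa

N_a = Gd⁴/(8D³k) = (68.3×10³)(10.6⁴)/(8·47.0³·210) = 4.944 → N_a = 5
Actual rate k = Gd⁴/(8D³·5) = 207.63 N/mm
Working load F = kδ = 207.63·11 = 2283.9 N
C = 47.0/10.6 = 4.4340; K_W = (4C−1)/(4C−4)+0.615/C = 1.3571
τ_max = K_W·8FD/(πd³) = 1.3571·229.51 = 311.47 MPa
τ_max ≤ 351 MPa → acceptable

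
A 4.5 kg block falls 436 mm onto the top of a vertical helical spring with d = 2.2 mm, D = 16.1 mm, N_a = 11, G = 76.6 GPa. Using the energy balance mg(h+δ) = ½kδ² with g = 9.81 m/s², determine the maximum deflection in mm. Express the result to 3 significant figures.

k = Gd⁴/(8D³N_a) = (76.6×10³)(2.2⁴)/(8·16.1³·11) = 4.8861 N/mm
W = mg = 4.5 × 9.81 = 44.145 N
½kδ² − Wδ − Wh = 0 → δ = (W + √(W² + 2kWh))/k
δ = (44.145 + √(1948.8 + 188086))/4.8861 = (44.145 + 435.93)/4.8861 = 98.254 mm

98.3 mm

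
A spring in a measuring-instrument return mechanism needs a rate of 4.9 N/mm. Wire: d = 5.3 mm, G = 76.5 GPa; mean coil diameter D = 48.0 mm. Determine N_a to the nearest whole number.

14

N_a = Gd⁴/(8D³k) = (76.5×10³ × 5.3⁴)/(8 × 48.0³ × 4.9)
    = 6.03622e+07 / 4.33521e+06 = 13.92 → 14 coils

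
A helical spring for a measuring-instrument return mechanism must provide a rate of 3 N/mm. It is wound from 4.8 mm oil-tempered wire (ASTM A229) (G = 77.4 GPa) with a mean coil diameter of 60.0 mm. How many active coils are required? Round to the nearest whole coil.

N_a = Gd⁴/(8D³k) = (77.4×10³ × 4.8⁴)/(8 × 60.0³ × 3)
    = 4.10871e+07 / 5.184e+06 = 7.926 → 8 coils

8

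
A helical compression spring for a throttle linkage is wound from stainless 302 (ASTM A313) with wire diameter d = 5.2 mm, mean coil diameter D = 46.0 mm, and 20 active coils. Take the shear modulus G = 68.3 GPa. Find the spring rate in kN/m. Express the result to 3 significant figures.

3.21 kN/m

k = Gd⁴/(8D³N_a) = (68.3×10³ × 5.2⁴) / (8 × 46.0³ × 20)
  = 4.99383e+07 / 1.55738e+07 = 3.2066 N/mm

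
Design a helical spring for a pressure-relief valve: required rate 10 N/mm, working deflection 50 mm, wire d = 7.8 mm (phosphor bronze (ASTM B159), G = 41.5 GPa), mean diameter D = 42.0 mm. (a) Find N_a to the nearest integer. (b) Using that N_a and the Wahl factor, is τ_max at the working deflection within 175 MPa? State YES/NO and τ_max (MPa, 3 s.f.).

(a) 26 coils; (b) YES, τ_max = 144 MPa

N_a = Gd⁴/(8D³k) = (41.5×10³)(7.8⁴)/(8·42.0³·10) = 25.92 → N_a = 26
Actual rate k = Gd⁴/(8D³·26) = 9.9682 N/mm
Working load F = kδ = 9.9682·50 = 498.41 N
C = 42.0/7.8 = 5.3846; K_W = (4C−1)/(4C−4)+0.615/C = 1.2853
τ_max = K_W·8FD/(πd³) = 1.2853·112.33 = 144.37 MPa
τ_max ≤ 175 MPa → acceptable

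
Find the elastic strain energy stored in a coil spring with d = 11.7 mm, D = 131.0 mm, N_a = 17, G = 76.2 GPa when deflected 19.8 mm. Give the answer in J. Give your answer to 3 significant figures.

k = Gd⁴/(8D³N_a) = (76.2×10³)(11.7⁴)/(8·131.0³·17) = 4.6703 N/mm
U = ½kδ² = 0.5 × 4.6703 × 19.8² = 915.47 N·mm = 0.91547 J

0.915 J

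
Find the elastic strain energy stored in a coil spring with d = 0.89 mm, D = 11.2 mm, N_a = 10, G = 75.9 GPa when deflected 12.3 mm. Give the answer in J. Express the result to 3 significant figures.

k = Gd⁴/(8D³N_a) = (75.9×10³)(0.89⁴)/(8·11.2³·10) = 0.4237 N/mm
U = ½kδ² = 0.5 × 0.4237 × 12.3² = 32.051 N·mm = 0.032051 J

0.0321 J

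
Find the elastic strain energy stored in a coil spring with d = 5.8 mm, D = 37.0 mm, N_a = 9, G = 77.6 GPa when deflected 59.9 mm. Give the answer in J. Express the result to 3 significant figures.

k = Gd⁴/(8D³N_a) = (77.6×10³)(5.8⁴)/(8·37.0³·9) = 24.079 N/mm
U = ½kδ² = 0.5 × 24.079 × 59.9² = 43198 N·mm = 43.198 J

43.2 J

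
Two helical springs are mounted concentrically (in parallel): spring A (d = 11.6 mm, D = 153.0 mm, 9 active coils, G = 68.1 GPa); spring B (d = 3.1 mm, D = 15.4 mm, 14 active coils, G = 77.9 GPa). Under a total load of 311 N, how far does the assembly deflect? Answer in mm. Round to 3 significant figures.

k_A = Gd⁴/(8D³N_a) = (68.1×10³)(11.6⁴)/(8·153.0³·9) = 4.7816 N/mm
k_B = Gd⁴/(8D³N_a) = (77.9×10³)(3.1⁴)/(8·15.4³·14) = 17.587 N/mm
Parallel: k_eq = 4.7816 + 17.587 = 22.369 N/mm
δ = F/k_eq = 311/22.369 = 13.903 mm

13.9 mm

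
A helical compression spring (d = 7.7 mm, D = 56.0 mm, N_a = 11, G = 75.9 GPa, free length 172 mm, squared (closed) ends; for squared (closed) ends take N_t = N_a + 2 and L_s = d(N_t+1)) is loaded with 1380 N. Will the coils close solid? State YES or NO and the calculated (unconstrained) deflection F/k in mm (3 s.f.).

YES, δ = 79.9 mm

k = Gd⁴/(8D³N_a) = (75.9×10³)(7.7⁴)/(8·56.0³·11) = 17.265 N/mm
N_t = 13; L_s = 7.7·14 = 107.8 mm; δ_solid = L₀ − L_s = 172 − 107.8 = 64.2 mm
δ = F/k = 1380/17.265 = 79.932 mm
δ ≥ δ_solid → spring goes solid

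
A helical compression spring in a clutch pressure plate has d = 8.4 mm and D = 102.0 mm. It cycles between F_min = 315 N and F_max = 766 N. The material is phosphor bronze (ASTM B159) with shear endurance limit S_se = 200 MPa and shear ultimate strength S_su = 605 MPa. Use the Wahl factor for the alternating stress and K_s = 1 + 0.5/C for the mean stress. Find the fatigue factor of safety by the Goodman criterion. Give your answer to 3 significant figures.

1.04

C = D/d = 102.0/8.4 = 12.1429; K_W = (4C−1)/(4C−4)+0.615/C = 1.1180; K_s = 1+0.5/C = 1.0412
F_a = (F_max−F_min)/2 = 225.5 N; F_m = (F_max+F_min)/2 = 540.5 N
τ_a = K_W·8F_aD/(πd³) = 1.1180 × 98.821 = 110.48 MPa
τ_m = K_s·8F_mD/(πd³) = 1.0412 × 236.86 = 246.62 MPa
Goodman: 1/n_f = τ_a/S_se + τ_m/S_su = 110.48/200 + 246.62/605 = 0.55239 + 0.40763 = 0.96002
n_f = 1/0.96002 = 1.042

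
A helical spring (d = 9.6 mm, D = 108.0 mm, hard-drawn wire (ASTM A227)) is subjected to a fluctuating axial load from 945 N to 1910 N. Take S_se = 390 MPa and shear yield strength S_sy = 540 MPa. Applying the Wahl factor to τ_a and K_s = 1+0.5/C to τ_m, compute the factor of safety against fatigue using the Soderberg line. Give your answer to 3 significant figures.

C = D/d = 108.0/9.6 = 11.2500; K_W = (4C−1)/(4C−4)+0.615/C = 1.1278; K_s = 1+0.5/C = 1.0444
F_a = (F_max−F_min)/2 = 482.5 N; F_m = (F_max+F_min)/2 = 1427.5 N
τ_a = K_W·8F_aD/(πd³) = 1.1278 × 149.98 = 169.16 MPa
τ_m = K_s·8F_mD/(πd³) = 1.0444 × 443.74 = 463.46 MPa
Soderberg: 1/n_f = τ_a/S_se + τ_m/S_sy = 169.16/390 + 463.46/540 = 0.43374 + 0.85826 = 1.292
n_f = 1/1.292 = 0.774

0.774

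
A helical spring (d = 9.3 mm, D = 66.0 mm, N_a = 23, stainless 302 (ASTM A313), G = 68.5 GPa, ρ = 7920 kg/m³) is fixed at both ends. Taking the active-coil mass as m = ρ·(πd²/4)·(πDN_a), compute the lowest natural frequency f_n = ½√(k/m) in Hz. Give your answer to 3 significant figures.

k = Gd⁴/(8D³N_a) = (68.5×10³)(9.3⁴)/(8·66.0³·23) = 9.6866 N/mm = 9686.6 N/m
Wire length L = πDN_a = π·66.0·23 = 4768.9 mm
m = ρ·(πd²/4)·L = 7920 × 67.929×10⁻⁶ m² × 4.7689 m = 2.5657 kg
f_n = ½√(k/m) = 0.5·√(9686.6/2.5657) = 0.5·√(3775.5) = 30.722 Hz

30.7 Hz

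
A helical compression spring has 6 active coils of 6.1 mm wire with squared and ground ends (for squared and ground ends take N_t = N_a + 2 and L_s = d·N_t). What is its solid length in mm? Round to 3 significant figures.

48.8 mm

squared and ground ends: N_t = N_a + 2 = 6 + 2 = 8
L_s = d·N_t = 6.1 × 8 = 48.8 mm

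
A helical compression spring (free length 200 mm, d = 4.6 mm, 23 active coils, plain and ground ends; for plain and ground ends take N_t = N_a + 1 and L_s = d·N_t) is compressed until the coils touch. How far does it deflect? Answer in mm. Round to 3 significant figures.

N_t = 24; L_s = 4.6·24 = 110.4 mm
δ_solid = L₀ − L_s = 200 − 110.4 = 89.6 mm

89.6 mm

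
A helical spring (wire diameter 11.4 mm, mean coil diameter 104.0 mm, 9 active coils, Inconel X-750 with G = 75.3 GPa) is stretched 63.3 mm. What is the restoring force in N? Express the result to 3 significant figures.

k = Gd⁴/(8D³N_a) = (75.3×10³)(11.4⁴)/(8·104.0³·9) = 15.703 N/mm
F = k·δ = 15.703 × 63.3 = 994 N

994 N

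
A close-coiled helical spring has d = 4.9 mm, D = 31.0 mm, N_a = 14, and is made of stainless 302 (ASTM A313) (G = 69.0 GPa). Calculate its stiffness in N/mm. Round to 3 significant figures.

11.9 N/mm

k = Gd⁴/(8D³N_a) = (69.0×10³ × 4.9⁴) / (8 × 31.0³ × 14)
  = 3.97771e+07 / 3.33659e+06 = 11.921 N/mm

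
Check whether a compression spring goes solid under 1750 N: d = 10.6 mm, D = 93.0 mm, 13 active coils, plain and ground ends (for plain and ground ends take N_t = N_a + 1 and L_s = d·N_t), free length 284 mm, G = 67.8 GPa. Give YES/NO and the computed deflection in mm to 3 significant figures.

YES, δ = 171 mm

k = Gd⁴/(8D³N_a) = (67.8×10³)(10.6⁴)/(8·93.0³·13) = 10.232 N/mm
N_t = 14; L_s = 10.6·14 = 148.4 mm; δ_solid = L₀ − L_s = 284 − 148.4 = 135.6 mm
δ = F/k = 1750/10.232 = 171.03 mm
δ ≥ δ_solid → spring goes solid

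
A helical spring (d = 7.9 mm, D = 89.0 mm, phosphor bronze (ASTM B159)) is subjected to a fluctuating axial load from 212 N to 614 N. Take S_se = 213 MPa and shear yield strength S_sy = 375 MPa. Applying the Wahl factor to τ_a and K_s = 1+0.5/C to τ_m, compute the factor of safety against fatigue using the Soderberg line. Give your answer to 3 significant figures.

0.982

C = D/d = 89.0/7.9 = 11.2658; K_W = (4C−1)/(4C−4)+0.615/C = 1.1276; K_s = 1+0.5/C = 1.0444
F_a = (F_max−F_min)/2 = 201 N; F_m = (F_max+F_min)/2 = 413 N
τ_a = K_W·8F_aD/(πd³) = 1.1276 × 92.394 = 104.19 MPa
τ_m = K_s·8F_mD/(πd³) = 1.0444 × 189.84 = 198.27 MPa
Soderberg: 1/n_f = τ_a/S_se + τ_m/S_sy = 104.19/213 + 198.27/375 = 0.48915 + 0.52872 = 1.0179
n_f = 1/1.0179 = 0.9824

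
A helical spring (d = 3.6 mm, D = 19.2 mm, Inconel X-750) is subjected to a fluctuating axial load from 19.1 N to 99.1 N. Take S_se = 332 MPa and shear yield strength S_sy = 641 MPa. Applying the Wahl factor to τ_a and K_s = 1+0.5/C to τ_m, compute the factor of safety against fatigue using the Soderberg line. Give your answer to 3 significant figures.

C = D/d = 19.2/3.6 = 5.3333; K_W = (4C−1)/(4C−4)+0.615/C = 1.2884; K_s = 1+0.5/C = 1.0938
F_a = (F_max−F_min)/2 = 40 N; F_m = (F_max+F_min)/2 = 59.1 N
τ_a = K_W·8F_aD/(πd³) = 1.2884 × 41.917 = 54.006 MPa
τ_m = K_s·8F_mD/(πd³) = 1.0938 × 61.933 = 67.739 MPa
Soderberg: 1/n_f = τ_a/S_se + τ_m/S_sy = 54.006/332 + 67.739/641 = 0.16267 + 0.10568 = 0.26835
n_f = 1/0.26835 = 3.727

3.73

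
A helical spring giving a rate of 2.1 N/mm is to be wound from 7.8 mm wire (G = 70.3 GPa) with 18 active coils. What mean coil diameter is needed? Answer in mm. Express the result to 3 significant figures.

D = (Gd⁴/(8N_a·k))^(1/3) = (70.3×10³·7.8⁴/(8·18·2.1))^(1/3)
  = (860502)^(1/3) = 95.1154 mm

95.1 mm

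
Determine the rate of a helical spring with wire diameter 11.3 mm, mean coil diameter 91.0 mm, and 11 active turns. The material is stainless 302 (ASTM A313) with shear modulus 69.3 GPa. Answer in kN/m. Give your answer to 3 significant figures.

17.0 kN/m

k = Gd⁴/(8D³N_a) = (69.3×10³ × 11.3⁴) / (8 × 91.0³ × 11)
  = 1.12992e+09 / 6.63142e+07 = 17.039 N/mm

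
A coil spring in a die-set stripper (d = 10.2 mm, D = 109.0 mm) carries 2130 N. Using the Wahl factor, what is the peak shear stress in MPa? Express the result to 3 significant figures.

Spring index C = D/d = 109.0/10.2 = 10.6863
K_W = (4C−1)/(4C−4) + 0.615/C = 41.745/38.745 + 0.0576 = 1.1350
τ₀ = 8FD/(πd³) = 8·2130·109.0/(π·10.2³) = 1.85736e+06/3333.9 = 557.12 MPa
τ_max = K·τ₀ = 1.1350 × 557.12 = 632.32 MPa

632 MPa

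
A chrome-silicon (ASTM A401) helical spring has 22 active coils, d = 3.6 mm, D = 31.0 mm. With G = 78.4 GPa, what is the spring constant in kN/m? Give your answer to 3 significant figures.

k = Gd⁴/(8D³N_a) = (78.4×10³ × 3.6⁴) / (8 × 31.0³ × 22)
  = 1.31682e+07 / 5.24322e+06 = 2.5115 N/mm

2.51 kN/m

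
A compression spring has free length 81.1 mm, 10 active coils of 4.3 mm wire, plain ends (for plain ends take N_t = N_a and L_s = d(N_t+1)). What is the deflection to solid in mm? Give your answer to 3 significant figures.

33.8 mm

N_t = 10; L_s = 4.3·11 = 47.3 mm
δ_solid = L₀ − L_s = 81.1 − 47.3 = 33.8 mm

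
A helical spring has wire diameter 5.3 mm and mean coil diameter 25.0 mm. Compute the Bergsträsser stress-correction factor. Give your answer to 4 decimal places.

C = D/d = 25.0/5.3 = 4.7170
K_B = (4C+2)/(4C−3) = 20.868/15.868 = 1.3151

1.3151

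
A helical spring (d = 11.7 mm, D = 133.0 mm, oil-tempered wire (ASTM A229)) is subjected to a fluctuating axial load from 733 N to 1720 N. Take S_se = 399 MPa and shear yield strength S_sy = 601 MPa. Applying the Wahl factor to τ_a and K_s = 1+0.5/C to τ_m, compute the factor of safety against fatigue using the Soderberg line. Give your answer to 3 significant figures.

1.34

C = D/d = 133.0/11.7 = 11.3675; K_W = (4C−1)/(4C−4)+0.615/C = 1.1264; K_s = 1+0.5/C = 1.0440
F_a = (F_max−F_min)/2 = 493.5 N; F_m = (F_max+F_min)/2 = 1226.5 N
τ_a = K_W·8F_aD/(πd³) = 1.1264 × 104.36 = 117.55 MPa
τ_m = K_s·8F_mD/(πd³) = 1.0440 × 259.36 = 270.77 MPa
Soderberg: 1/n_f = τ_a/S_se + τ_m/S_sy = 117.55/399 + 270.77/601 = 0.29462 + 0.45053 = 0.74514
n_f = 1/0.74514 = 1.342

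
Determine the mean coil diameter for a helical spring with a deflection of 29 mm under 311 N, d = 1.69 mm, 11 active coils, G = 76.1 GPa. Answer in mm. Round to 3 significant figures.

8.70 mm

Required rate k = F/δ = 311/29 = 10.724 N/mm
D = (Gd⁴/(8N_a·k))^(1/3) = (76.1×10³·1.69⁴/(8·11·10.724))^(1/3)
  = (657.789)^(1/3) = 8.6969 mm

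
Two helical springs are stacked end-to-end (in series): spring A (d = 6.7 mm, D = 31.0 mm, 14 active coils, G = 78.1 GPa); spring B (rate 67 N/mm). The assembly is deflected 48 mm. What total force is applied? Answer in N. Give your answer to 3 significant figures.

1330 N

k_A = Gd⁴/(8D³N_a) = (78.1×10³)(6.7⁴)/(8·31.0³·14) = 47.168 N/mm
Series: 1/k_eq = 1/47.168 + 1/67 = 0.036126; k_eq = 27.681 N/mm
F = k_eq·δ = 27.681·48 = 1328.7 N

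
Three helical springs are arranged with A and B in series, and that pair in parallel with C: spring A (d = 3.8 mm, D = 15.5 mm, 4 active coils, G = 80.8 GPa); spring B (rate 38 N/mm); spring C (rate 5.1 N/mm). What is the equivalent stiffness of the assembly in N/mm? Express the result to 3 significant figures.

k_A = Gd⁴/(8D³N_a) = (80.8×10³)(3.8⁴)/(8·15.5³·4) = 141.38 N/mm
Springs A,B series: k_AB = 1/(1/141.38+1/38) = 29.95 N/mm; parallel with C: k_eq = 29.95+5.1 = 35.05 N/mm

35.1 N/mm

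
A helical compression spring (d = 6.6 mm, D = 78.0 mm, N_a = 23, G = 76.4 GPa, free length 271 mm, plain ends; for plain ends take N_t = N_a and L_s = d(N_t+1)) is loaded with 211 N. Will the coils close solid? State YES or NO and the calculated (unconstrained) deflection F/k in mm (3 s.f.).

YES, δ = 127 mm

k = Gd⁴/(8D³N_a) = (76.4×10³)(6.6⁴)/(8·78.0³·23) = 1.6602 N/mm
N_t = 23; L_s = 6.6·24 = 158.4 mm; δ_solid = L₀ − L_s = 271 − 158.4 = 112.6 mm
δ = F/k = 211/1.6602 = 127.09 mm
δ ≥ δ_solid → spring goes solid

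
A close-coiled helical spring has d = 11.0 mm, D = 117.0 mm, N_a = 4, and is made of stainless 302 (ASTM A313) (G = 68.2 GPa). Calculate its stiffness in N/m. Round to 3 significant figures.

19500 N/m

k = Gd⁴/(8D³N_a) = (68.2×10³ × 11.0⁴) / (8 × 117.0³ × 4)
  = 9.98516e+08 / 5.12516e+07 = 19.483 N/mm = 19483 N/m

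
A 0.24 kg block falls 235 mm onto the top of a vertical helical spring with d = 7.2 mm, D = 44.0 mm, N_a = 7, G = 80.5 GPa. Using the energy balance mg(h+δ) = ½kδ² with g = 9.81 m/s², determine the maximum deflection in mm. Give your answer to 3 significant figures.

4.99 mm

k = Gd⁴/(8D³N_a) = (80.5×10³)(7.2⁴)/(8·44.0³·7) = 45.35 N/mm
W = mg = 0.24 × 9.81 = 2.3544 N
½kδ² − Wδ − Wh = 0 → δ = (W + √(W² + 2kWh))/k
δ = (2.3544 + √(5.5432 + 50183.1))/45.35 = (2.3544 + 224.03)/45.35 = 4.9919 mm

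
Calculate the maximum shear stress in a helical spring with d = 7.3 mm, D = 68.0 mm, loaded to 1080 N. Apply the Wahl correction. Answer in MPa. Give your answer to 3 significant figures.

Spring index C = D/d = 68.0/7.3 = 9.3151
K_W = (4C−1)/(4C−4) + 0.615/C = 36.260/33.260 + 0.0660 = 1.1562
τ₀ = 8FD/(πd³) = 8·1080·68.0/(π·7.3³) = 587520/1222.1 = 480.73 MPa
τ_max = K·τ₀ = 1.1562 × 480.73 = 555.83 MPa

556 MPa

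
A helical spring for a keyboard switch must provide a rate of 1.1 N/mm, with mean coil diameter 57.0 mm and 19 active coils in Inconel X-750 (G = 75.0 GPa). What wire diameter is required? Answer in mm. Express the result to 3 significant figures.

4.51 mm

d = (8D³N_a·k / G)^(1/4) = (8·57.0³·19·1.1 / (75.0×10³))^0.25
  = (412.86)^0.25 = 4.5076 mm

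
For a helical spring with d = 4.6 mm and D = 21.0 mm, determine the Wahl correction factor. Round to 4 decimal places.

1.3451

C = D/d = 21.0/4.6 = 4.5652
K_W = (4C−1)/(4C−4) + 0.615/C = 17.261/14.261 + 0.1347 = 1.3451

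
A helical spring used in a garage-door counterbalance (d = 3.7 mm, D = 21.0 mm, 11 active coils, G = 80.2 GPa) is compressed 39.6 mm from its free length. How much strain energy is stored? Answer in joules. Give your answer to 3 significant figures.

14.5 J

k = Gd⁴/(8D³N_a) = (80.2×10³)(3.7⁴)/(8·21.0³·11) = 18.443 N/mm
U = ½kδ² = 0.5 × 18.443 × 39.6² = 14461 N·mm = 14.461 J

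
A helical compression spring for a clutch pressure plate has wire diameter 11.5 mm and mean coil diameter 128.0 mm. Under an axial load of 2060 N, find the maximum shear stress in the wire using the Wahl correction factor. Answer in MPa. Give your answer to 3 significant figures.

Spring index C = D/d = 128.0/11.5 = 11.1304
K_W = (4C−1)/(4C−4) + 0.615/C = 43.522/40.522 + 0.0553 = 1.1293
τ₀ = 8FD/(πd³) = 8·2060·128.0/(π·11.5³) = 2.10944e+06/4778 = 441.49 MPa
τ_max = K·τ₀ = 1.1293 × 441.49 = 498.57 MPa

499 MPa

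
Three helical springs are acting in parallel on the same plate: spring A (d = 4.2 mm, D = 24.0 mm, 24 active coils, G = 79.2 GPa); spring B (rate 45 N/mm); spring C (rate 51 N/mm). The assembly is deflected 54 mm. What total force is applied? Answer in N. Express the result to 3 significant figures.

5690 N

k_A = Gd⁴/(8D³N_a) = (79.2×10³)(4.2⁴)/(8·24.0³·24) = 9.2851 N/mm
Parallel: k_eq = 9.2851 + 45 + 51 = 105.29 N/mm
F = k_eq·δ = 105.29·54 = 5685.4 N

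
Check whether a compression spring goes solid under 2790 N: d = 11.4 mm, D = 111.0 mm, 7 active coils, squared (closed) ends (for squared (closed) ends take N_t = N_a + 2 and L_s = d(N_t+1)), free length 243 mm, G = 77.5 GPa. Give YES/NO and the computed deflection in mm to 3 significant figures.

YES, δ = 163 mm

k = Gd⁴/(8D³N_a) = (77.5×10³)(11.4⁴)/(8·111.0³·7) = 17.091 N/mm
N_t = 9; L_s = 11.4·10 = 114 mm; δ_solid = L₀ − L_s = 243 − 114 = 129 mm
δ = F/k = 2790/17.091 = 163.25 mm
δ ≥ δ_solid → spring goes solid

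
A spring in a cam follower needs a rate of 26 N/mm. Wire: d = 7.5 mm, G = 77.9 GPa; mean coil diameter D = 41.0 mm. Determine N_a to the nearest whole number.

17

N_a = Gd⁴/(8D³k) = (77.9×10³ × 7.5⁴)/(8 × 41.0³ × 26)
    = 2.4648e+08 / 1.43356e+07 = 17.19 → 17 coils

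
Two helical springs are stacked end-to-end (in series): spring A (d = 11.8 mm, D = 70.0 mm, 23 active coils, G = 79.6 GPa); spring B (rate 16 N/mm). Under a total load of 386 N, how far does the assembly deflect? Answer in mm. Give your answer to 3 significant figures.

39.9 mm

k_A = Gd⁴/(8D³N_a) = (79.6×10³)(11.8⁴)/(8·70.0³·23) = 24.453 N/mm
Series: 1/k_eq = 1/24.453 + 1/16 = 0.1034; k_eq = 9.6716 N/mm
δ = F/k_eq = 386/9.6716 = 39.91 mm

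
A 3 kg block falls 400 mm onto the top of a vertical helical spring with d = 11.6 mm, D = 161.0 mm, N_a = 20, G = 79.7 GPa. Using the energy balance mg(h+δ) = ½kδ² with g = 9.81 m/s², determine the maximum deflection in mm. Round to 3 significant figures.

119 mm

k = Gd⁴/(8D³N_a) = (79.7×10³)(11.6⁴)/(8·161.0³·20) = 2.1612 N/mm
W = mg = 3 × 9.81 = 29.43 N
½kδ² − Wδ − Wh = 0 → δ = (W + √(W² + 2kWh))/k
δ = (29.43 + √(866.12 + 50883))/2.1612 = (29.43 + 227.48)/2.1612 = 118.88 mm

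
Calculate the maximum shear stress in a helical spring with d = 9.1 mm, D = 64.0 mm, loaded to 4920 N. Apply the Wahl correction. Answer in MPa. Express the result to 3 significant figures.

1290 MPa

Spring index C = D/d = 64.0/9.1 = 7.0330
K_W = (4C−1)/(4C−4) + 0.615/C = 27.132/24.132 + 0.0874 = 1.2118
τ₀ = 8FD/(πd³) = 8·4920·64.0/(π·9.1³) = 2.51904e+06/2367.4 = 1064 MPa
τ_max = K·τ₀ = 1.2118 × 1064 = 1289.4 MPa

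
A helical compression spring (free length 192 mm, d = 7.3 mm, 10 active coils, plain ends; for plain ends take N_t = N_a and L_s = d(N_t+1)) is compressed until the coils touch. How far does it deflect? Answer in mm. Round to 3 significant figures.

N_t = 10; L_s = 7.3·11 = 80.3 mm
δ_solid = L₀ − L_s = 192 − 80.3 = 111.7 mm

112 mm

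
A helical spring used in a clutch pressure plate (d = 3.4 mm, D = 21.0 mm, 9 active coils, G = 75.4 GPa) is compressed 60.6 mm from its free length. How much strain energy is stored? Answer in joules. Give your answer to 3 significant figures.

k = Gd⁴/(8D³N_a) = (75.4×10³)(3.4⁴)/(8·21.0³·9) = 15.111 N/mm
U = ½kδ² = 0.5 × 15.111 × 60.6² = 27747 N·mm = 27.747 J

27.7 J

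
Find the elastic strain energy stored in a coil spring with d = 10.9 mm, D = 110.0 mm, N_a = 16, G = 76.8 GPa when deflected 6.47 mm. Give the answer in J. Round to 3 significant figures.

k = Gd⁴/(8D³N_a) = (76.8×10³)(10.9⁴)/(8·110.0³·16) = 6.3633 N/mm
U = ½kδ² = 0.5 × 6.3633 × 6.47² = 133.19 N·mm = 0.13319 J

0.133 J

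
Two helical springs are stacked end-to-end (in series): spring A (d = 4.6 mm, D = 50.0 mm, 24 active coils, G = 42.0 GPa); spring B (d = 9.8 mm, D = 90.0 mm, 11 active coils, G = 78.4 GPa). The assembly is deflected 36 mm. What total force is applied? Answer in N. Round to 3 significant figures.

k_A = Gd⁴/(8D³N_a) = (42.0×10³)(4.6⁴)/(8·50.0³·24) = 0.78355 N/mm
k_B = Gd⁴/(8D³N_a) = (78.4×10³)(9.8⁴)/(8·90.0³·11) = 11.272 N/mm
Series: 1/k_eq = 1/0.78355 + 1/11.272 = 1.3649; k_eq = 0.73263 N/mm
F = k_eq·δ = 0.73263·36 = 26.375 N

26.4 N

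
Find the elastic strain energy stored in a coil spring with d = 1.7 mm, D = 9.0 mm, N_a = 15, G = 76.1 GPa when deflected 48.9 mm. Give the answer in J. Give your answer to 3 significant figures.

8.69 J

k = Gd⁴/(8D³N_a) = (76.1×10³)(1.7⁴)/(8·9.0³·15) = 7.2656 N/mm
U = ½kδ² = 0.5 × 7.2656 × 48.9² = 8686.8 N·mm = 8.6868 J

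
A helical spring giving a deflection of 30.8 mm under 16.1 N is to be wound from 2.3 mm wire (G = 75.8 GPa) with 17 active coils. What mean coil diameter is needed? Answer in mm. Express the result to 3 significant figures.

31.0 mm

Required rate k = F/δ = 16.1/30.8 = 0.52273 N/mm
D = (Gd⁴/(8N_a·k))^(1/3) = (75.8×10³·2.3⁴/(8·17·0.52273))^(1/3)
  = (29837.8)^(1/3) = 31.0162 mm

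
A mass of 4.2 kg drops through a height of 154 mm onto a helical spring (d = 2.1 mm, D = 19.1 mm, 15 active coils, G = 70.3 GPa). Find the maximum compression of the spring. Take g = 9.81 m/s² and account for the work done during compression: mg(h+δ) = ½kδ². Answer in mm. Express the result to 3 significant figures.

k = Gd⁴/(8D³N_a) = (70.3×10³)(2.1⁴)/(8·19.1³·15) = 1.6351 N/mm
W = mg = 4.2 × 9.81 = 41.202 N
½kδ² − Wδ − Wh = 0 → δ = (W + √(W² + 2kWh))/k
δ = (41.202 + √(1697.6 + 20750.1))/1.6351 = (41.202 + 149.83)/1.6351 = 116.83 mm

117 mm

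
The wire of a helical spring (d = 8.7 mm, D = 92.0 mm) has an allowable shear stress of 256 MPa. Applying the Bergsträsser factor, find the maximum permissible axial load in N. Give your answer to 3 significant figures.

C = D/d = 92.0/8.7 = 10.5747
K_B = (4C+2)/(4C−3) = 44.299/39.299 = 1.1272
τ_max = K·8FD/(πd³) → F_max = τ_allow·πd³/(8DK)
F_max = 256·π·8.7³/(8·92.0·1.1272) = 5.296e+05/829.64 = 638.35 N

638 N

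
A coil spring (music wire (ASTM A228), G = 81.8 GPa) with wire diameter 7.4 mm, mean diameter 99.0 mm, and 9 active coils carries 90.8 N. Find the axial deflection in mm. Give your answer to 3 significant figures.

k = Gd⁴/(8D³N_a) = (81.8×10³)(7.4⁴)/(8·99.0³·9) = 3.5111 N/mm
δ = F/k = 90.8 / 3.5111 = 25.861 mm

25.9 mm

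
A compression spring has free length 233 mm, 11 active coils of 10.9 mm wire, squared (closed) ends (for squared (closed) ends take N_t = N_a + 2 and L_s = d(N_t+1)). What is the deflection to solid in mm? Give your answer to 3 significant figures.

N_t = 13; L_s = 10.9·14 = 152.6 mm
δ_solid = L₀ − L_s = 233 − 152.6 = 80.4 mm

80.4 mm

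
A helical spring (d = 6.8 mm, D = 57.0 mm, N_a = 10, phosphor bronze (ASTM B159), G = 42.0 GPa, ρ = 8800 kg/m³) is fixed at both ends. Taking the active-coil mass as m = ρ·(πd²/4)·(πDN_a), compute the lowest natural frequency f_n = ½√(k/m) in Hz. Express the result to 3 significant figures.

k = Gd⁴/(8D³N_a) = (42.0×10³)(6.8⁴)/(8·57.0³·10) = 6.0614 N/mm = 6061.4 N/m
Wire length L = πDN_a = π·57.0·10 = 1790.7 mm
m = ρ·(πd²/4)·L = 8800 × 36.317×10⁻⁶ m² × 1.7907 m = 0.57229 kg
f_n = ½√(k/m) = 0.5·√(6061.4/0.57229) = 0.5·√(10591) = 51.457 Hz

51.5 Hz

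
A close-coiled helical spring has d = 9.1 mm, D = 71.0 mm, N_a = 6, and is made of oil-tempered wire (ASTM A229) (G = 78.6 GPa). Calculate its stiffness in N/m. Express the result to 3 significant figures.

k = Gd⁴/(8D³N_a) = (78.6×10³ × 9.1⁴) / (8 × 71.0³ × 6)
  = 5.38999e+08 / 1.71797e+07 = 31.374 N/mm = 31374 N/m

31400 N/m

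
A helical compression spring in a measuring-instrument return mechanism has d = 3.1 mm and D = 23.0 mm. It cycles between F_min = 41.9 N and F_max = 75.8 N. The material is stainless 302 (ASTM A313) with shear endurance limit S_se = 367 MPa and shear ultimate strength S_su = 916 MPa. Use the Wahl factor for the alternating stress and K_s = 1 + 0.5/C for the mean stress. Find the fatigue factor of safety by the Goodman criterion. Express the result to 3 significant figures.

C = D/d = 23.0/3.1 = 7.4194; K_W = (4C−1)/(4C−4)+0.615/C = 1.1997; K_s = 1+0.5/C = 1.0674
F_a = (F_max−F_min)/2 = 16.95 N; F_m = (F_max+F_min)/2 = 58.85 N
τ_a = K_W·8F_aD/(πd³) = 1.1997 × 33.324 = 39.979 MPa
τ_m = K_s·8F_mD/(πd³) = 1.0674 × 115.7 = 123.5 MPa
Goodman: 1/n_f = τ_a/S_se + τ_m/S_su = 39.979/367 + 123.5/916 = 0.10894 + 0.13482 = 0.24376
n_f = 1/0.24376 = 4.102

4.10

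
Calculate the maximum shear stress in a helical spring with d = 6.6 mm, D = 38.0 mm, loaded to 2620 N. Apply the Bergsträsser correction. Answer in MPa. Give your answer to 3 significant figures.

Spring index C = D/d = 38.0/6.6 = 5.7576
K_B = (4C+2)/(4C−3) = 25.030/20.030 = 1.2496
τ₀ = 8FD/(πd³) = 8·2620·38.0/(π·6.6³) = 796480/903.2 = 881.85 MPa
τ_max = K·τ₀ = 1.2496 × 881.85 = 1102 MPa

1100 MPa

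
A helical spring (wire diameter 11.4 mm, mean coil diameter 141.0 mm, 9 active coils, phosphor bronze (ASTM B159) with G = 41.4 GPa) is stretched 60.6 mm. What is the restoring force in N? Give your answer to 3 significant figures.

210 N

k = Gd⁴/(8D³N_a) = (41.4×10³)(11.4⁴)/(8·141.0³·9) = 3.4644 N/mm
F = k·δ = 3.4644 × 60.6 = 209.94 N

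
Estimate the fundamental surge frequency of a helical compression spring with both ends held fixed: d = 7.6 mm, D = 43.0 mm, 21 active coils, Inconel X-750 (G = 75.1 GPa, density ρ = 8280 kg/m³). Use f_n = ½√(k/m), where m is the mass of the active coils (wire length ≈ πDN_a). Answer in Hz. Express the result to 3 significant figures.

66.3 Hz

k = Gd⁴/(8D³N_a) = (75.1×10³)(7.6⁴)/(8·43.0³·21) = 18.758 N/mm = 18758 N/m
Wire length L = πDN_a = π·43.0·21 = 2836.9 mm
m = ρ·(πd²/4)·L = 8280 × 45.365×10⁻⁶ m² × 2.8369 m = 1.0656 kg
f_n = ½√(k/m) = 0.5·√(18758/1.0656) = 0.5·√(17603) = 66.339 Hz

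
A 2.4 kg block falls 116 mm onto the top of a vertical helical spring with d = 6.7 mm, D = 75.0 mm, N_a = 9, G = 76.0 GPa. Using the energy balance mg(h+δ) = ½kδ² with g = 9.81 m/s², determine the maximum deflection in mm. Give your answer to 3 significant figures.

k = Gd⁴/(8D³N_a) = (76.0×10³)(6.7⁴)/(8·75.0³·9) = 5.0419 N/mm
W = mg = 2.4 × 9.81 = 23.544 N
½kδ² − Wδ − Wh = 0 → δ = (W + √(W² + 2kWh))/k
δ = (23.544 + √(554.32 + 27540.1))/5.0419 = (23.544 + 167.61)/5.0419 = 37.914 mm

37.9 mm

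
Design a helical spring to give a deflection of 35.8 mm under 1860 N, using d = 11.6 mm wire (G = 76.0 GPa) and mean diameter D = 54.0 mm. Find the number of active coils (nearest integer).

Required rate k = F/δ = 1860/35.8 = 51.955 N/mm
N_a = Gd⁴/(8D³k) = (76.0×10³ × 11.6⁴)/(8 × 54.0³ × 51.955)
    = 1.37609e+09 / 6.54487e+07 = 21.03 → 21 coils

21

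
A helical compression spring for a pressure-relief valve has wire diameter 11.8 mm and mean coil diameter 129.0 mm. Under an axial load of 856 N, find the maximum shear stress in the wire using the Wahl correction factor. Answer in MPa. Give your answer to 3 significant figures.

Spring index C = D/d = 129.0/11.8 = 10.9322
K_W = (4C−1)/(4C−4) + 0.615/C = 42.729/39.729 + 0.0563 = 1.1318
τ₀ = 8FD/(πd³) = 8·856·129.0/(π·11.8³) = 883392/5161.7 = 171.14 MPa
τ_max = K·τ₀ = 1.1318 × 171.14 = 193.69 MPa

194 MPa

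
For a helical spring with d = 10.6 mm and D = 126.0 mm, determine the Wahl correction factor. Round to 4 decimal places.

1.1206

C = D/d = 126.0/10.6 = 11.8868
K_W = (4C−1)/(4C−4) + 0.615/C = 46.547/43.547 + 0.0517 = 1.1206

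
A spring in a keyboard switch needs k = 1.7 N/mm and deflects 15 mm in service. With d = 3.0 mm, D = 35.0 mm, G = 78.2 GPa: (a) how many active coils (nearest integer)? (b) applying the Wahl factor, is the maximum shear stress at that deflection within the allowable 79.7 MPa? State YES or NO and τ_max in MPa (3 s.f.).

N_a = Gd⁴/(8D³k) = (78.2×10³)(3.0⁴)/(8·35.0³·1.7) = 10.86 → N_a = 11
Actual rate k = Gd⁴/(8D³·11) = 1.6788 N/mm
Working load F = kδ = 1.6788·15 = 25.182 N
C = 35.0/3.0 = 11.6667; K_W = (4C−1)/(4C−4)+0.615/C = 1.1230
τ_max = K_W·8FD/(πd³) = 1.1230·83.127 = 93.354 MPa
τ_max > 79.7 MPa → exceeds allowable

(a) 11 coils; (b) NO, τ_max = 93.4 MPa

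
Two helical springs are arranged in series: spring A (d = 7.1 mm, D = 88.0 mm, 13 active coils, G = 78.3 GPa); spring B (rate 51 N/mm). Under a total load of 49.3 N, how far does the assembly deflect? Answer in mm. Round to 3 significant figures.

k_A = Gd⁴/(8D³N_a) = (78.3×10³)(7.1⁴)/(8·88.0³·13) = 2.8075 N/mm
Series: 1/k_eq = 1/2.8075 + 1/51 = 0.3758; k_eq = 2.661 N/mm
δ = F/k_eq = 49.3/2.661 = 18.527 mm

18.5 mm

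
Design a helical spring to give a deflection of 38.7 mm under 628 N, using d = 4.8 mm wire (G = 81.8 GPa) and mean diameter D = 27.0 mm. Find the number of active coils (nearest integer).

17

Required rate k = F/δ = 628/38.7 = 16.227 N/mm
N_a = Gd⁴/(8D³k) = (81.8×10³ × 4.8⁴)/(8 × 27.0³ × 16.227)
    = 4.34228e+07 / 2.55523e+06 = 16.99 → 17 coils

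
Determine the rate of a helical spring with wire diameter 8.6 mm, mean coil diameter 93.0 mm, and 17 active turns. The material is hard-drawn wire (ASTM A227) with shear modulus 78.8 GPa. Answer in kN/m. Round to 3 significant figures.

k = Gd⁴/(8D³N_a) = (78.8×10³ × 8.6⁴) / (8 × 93.0³ × 17)
  = 4.31042e+08 / 1.09393e+08 = 3.9403 N/mm

3.94 kN/m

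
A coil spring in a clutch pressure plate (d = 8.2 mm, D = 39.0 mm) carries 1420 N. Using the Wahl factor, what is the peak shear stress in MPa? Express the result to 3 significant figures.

Spring index C = D/d = 39.0/8.2 = 4.7561
K_W = (4C−1)/(4C−4) + 0.615/C = 18.024/15.024 + 0.1293 = 1.3290
τ₀ = 8FD/(πd³) = 8·1420·39.0/(π·8.2³) = 443040/1732.2 = 255.77 MPa
τ_max = K·τ₀ = 1.3290 × 255.77 = 339.92 MPa

340 MPa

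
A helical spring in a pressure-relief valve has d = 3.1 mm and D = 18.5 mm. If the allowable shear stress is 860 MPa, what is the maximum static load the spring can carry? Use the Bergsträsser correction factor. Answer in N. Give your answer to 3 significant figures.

C = D/d = 18.5/3.1 = 5.9677
K_B = (4C+2)/(4C−3) = 25.871/20.871 = 1.2396
τ_max = K·8FD/(πd³) → F_max = τ_allow·πd³/(8DK)
F_max = 860·π·3.1³/(8·18.5·1.2396) = 80488/183.46 = 438.73 N

439 N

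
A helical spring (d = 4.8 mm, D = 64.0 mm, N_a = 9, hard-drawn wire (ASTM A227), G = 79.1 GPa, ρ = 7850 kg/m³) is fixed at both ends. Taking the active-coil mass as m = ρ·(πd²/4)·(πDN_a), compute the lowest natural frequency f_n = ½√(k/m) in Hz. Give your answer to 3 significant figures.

46.5 Hz

k = Gd⁴/(8D³N_a) = (79.1×10³)(4.8⁴)/(8·64.0³·9) = 2.2247 N/mm = 2224.7 N/m
Wire length L = πDN_a = π·64.0·9 = 1809.6 mm
m = ρ·(πd²/4)·L = 7850 × 18.096×10⁻⁶ m² × 1.8096 m = 0.25705 kg
f_n = ½√(k/m) = 0.5·√(2224.7/0.25705) = 0.5·√(8654.8) = 46.515 Hz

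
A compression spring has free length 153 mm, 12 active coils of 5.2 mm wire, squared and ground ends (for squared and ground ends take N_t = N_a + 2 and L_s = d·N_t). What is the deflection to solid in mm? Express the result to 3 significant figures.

N_t = 14; L_s = 5.2·14 = 72.8 mm
δ_solid = L₀ − L_s = 153 − 72.8 = 80.2 mm

80.2 mm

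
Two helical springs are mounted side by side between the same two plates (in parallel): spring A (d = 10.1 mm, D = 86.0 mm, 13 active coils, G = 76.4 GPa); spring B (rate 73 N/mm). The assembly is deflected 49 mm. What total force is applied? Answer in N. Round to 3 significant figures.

k_A = Gd⁴/(8D³N_a) = (76.4×10³)(10.1⁴)/(8·86.0³·13) = 12.018 N/mm
Parallel: k_eq = 12.018 + 73 = 85.018 N/mm
F = k_eq·δ = 85.018·49 = 4165.9 N

4170 N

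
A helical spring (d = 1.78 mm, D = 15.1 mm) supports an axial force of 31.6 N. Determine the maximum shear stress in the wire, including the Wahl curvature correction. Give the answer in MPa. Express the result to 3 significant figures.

Spring index C = D/d = 15.1/1.78 = 8.4831
K_W = (4C−1)/(4C−4) + 0.615/C = 32.933/29.933 + 0.0725 = 1.1727
τ₀ = 8FD/(πd³) = 8·31.6·15.1/(π·1.78³) = 3817.28/17.718 = 215.45 MPa
τ_max = K·τ₀ = 1.1727 × 215.45 = 252.66 MPa

253 MPa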